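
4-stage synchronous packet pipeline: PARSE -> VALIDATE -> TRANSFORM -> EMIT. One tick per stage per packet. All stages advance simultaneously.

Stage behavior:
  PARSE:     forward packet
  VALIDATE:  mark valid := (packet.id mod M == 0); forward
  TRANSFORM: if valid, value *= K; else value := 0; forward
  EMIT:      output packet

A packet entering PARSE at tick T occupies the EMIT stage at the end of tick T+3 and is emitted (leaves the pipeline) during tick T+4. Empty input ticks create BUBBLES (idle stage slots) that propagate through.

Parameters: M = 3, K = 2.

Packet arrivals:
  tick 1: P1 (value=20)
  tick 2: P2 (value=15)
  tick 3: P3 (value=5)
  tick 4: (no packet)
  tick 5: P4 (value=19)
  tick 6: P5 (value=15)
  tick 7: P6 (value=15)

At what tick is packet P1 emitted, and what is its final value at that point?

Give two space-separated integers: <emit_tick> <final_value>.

Answer: 5 0

Derivation:
Tick 1: [PARSE:P1(v=20,ok=F), VALIDATE:-, TRANSFORM:-, EMIT:-] out:-; in:P1
Tick 2: [PARSE:P2(v=15,ok=F), VALIDATE:P1(v=20,ok=F), TRANSFORM:-, EMIT:-] out:-; in:P2
Tick 3: [PARSE:P3(v=5,ok=F), VALIDATE:P2(v=15,ok=F), TRANSFORM:P1(v=0,ok=F), EMIT:-] out:-; in:P3
Tick 4: [PARSE:-, VALIDATE:P3(v=5,ok=T), TRANSFORM:P2(v=0,ok=F), EMIT:P1(v=0,ok=F)] out:-; in:-
Tick 5: [PARSE:P4(v=19,ok=F), VALIDATE:-, TRANSFORM:P3(v=10,ok=T), EMIT:P2(v=0,ok=F)] out:P1(v=0); in:P4
Tick 6: [PARSE:P5(v=15,ok=F), VALIDATE:P4(v=19,ok=F), TRANSFORM:-, EMIT:P3(v=10,ok=T)] out:P2(v=0); in:P5
Tick 7: [PARSE:P6(v=15,ok=F), VALIDATE:P5(v=15,ok=F), TRANSFORM:P4(v=0,ok=F), EMIT:-] out:P3(v=10); in:P6
Tick 8: [PARSE:-, VALIDATE:P6(v=15,ok=T), TRANSFORM:P5(v=0,ok=F), EMIT:P4(v=0,ok=F)] out:-; in:-
Tick 9: [PARSE:-, VALIDATE:-, TRANSFORM:P6(v=30,ok=T), EMIT:P5(v=0,ok=F)] out:P4(v=0); in:-
Tick 10: [PARSE:-, VALIDATE:-, TRANSFORM:-, EMIT:P6(v=30,ok=T)] out:P5(v=0); in:-
Tick 11: [PARSE:-, VALIDATE:-, TRANSFORM:-, EMIT:-] out:P6(v=30); in:-
P1: arrives tick 1, valid=False (id=1, id%3=1), emit tick 5, final value 0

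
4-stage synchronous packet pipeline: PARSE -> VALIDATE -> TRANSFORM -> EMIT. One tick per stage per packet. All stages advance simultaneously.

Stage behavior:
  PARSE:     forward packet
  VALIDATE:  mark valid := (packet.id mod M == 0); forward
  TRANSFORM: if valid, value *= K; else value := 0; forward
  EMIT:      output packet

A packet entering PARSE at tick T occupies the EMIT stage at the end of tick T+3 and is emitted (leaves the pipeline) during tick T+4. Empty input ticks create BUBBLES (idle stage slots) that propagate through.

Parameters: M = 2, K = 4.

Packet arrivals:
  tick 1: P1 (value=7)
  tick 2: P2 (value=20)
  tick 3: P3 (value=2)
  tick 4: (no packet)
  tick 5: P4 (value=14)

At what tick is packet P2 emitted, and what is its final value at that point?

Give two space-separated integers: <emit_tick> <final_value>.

Answer: 6 80

Derivation:
Tick 1: [PARSE:P1(v=7,ok=F), VALIDATE:-, TRANSFORM:-, EMIT:-] out:-; in:P1
Tick 2: [PARSE:P2(v=20,ok=F), VALIDATE:P1(v=7,ok=F), TRANSFORM:-, EMIT:-] out:-; in:P2
Tick 3: [PARSE:P3(v=2,ok=F), VALIDATE:P2(v=20,ok=T), TRANSFORM:P1(v=0,ok=F), EMIT:-] out:-; in:P3
Tick 4: [PARSE:-, VALIDATE:P3(v=2,ok=F), TRANSFORM:P2(v=80,ok=T), EMIT:P1(v=0,ok=F)] out:-; in:-
Tick 5: [PARSE:P4(v=14,ok=F), VALIDATE:-, TRANSFORM:P3(v=0,ok=F), EMIT:P2(v=80,ok=T)] out:P1(v=0); in:P4
Tick 6: [PARSE:-, VALIDATE:P4(v=14,ok=T), TRANSFORM:-, EMIT:P3(v=0,ok=F)] out:P2(v=80); in:-
Tick 7: [PARSE:-, VALIDATE:-, TRANSFORM:P4(v=56,ok=T), EMIT:-] out:P3(v=0); in:-
Tick 8: [PARSE:-, VALIDATE:-, TRANSFORM:-, EMIT:P4(v=56,ok=T)] out:-; in:-
Tick 9: [PARSE:-, VALIDATE:-, TRANSFORM:-, EMIT:-] out:P4(v=56); in:-
P2: arrives tick 2, valid=True (id=2, id%2=0), emit tick 6, final value 80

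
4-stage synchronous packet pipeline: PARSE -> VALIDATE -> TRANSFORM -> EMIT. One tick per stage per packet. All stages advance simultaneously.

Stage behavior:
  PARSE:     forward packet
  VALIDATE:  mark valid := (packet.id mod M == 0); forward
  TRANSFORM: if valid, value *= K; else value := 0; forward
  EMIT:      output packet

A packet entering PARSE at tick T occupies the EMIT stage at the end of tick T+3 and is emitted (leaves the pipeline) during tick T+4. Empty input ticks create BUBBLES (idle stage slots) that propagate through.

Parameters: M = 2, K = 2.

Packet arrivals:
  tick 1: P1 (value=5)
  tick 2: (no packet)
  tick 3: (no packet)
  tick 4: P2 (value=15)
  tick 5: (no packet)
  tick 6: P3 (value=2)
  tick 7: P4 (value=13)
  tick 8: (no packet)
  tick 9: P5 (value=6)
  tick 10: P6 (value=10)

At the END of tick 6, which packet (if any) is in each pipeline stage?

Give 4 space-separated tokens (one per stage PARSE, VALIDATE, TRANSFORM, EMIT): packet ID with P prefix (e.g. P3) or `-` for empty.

Tick 1: [PARSE:P1(v=5,ok=F), VALIDATE:-, TRANSFORM:-, EMIT:-] out:-; in:P1
Tick 2: [PARSE:-, VALIDATE:P1(v=5,ok=F), TRANSFORM:-, EMIT:-] out:-; in:-
Tick 3: [PARSE:-, VALIDATE:-, TRANSFORM:P1(v=0,ok=F), EMIT:-] out:-; in:-
Tick 4: [PARSE:P2(v=15,ok=F), VALIDATE:-, TRANSFORM:-, EMIT:P1(v=0,ok=F)] out:-; in:P2
Tick 5: [PARSE:-, VALIDATE:P2(v=15,ok=T), TRANSFORM:-, EMIT:-] out:P1(v=0); in:-
Tick 6: [PARSE:P3(v=2,ok=F), VALIDATE:-, TRANSFORM:P2(v=30,ok=T), EMIT:-] out:-; in:P3
At end of tick 6: ['P3', '-', 'P2', '-']

Answer: P3 - P2 -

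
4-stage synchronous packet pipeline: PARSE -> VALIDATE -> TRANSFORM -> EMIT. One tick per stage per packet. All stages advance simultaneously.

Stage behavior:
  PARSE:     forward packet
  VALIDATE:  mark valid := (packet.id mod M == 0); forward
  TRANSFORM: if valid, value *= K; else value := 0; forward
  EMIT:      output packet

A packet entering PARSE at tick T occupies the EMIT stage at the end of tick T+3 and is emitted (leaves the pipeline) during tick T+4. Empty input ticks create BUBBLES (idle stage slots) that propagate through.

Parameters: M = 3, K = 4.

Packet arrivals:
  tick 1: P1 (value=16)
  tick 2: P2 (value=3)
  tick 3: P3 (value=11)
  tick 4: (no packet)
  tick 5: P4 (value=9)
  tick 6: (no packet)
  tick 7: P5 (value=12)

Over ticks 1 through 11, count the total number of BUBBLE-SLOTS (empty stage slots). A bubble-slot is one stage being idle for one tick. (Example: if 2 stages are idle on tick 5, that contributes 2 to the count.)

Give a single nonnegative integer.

Answer: 24

Derivation:
Tick 1: [PARSE:P1(v=16,ok=F), VALIDATE:-, TRANSFORM:-, EMIT:-] out:-; bubbles=3
Tick 2: [PARSE:P2(v=3,ok=F), VALIDATE:P1(v=16,ok=F), TRANSFORM:-, EMIT:-] out:-; bubbles=2
Tick 3: [PARSE:P3(v=11,ok=F), VALIDATE:P2(v=3,ok=F), TRANSFORM:P1(v=0,ok=F), EMIT:-] out:-; bubbles=1
Tick 4: [PARSE:-, VALIDATE:P3(v=11,ok=T), TRANSFORM:P2(v=0,ok=F), EMIT:P1(v=0,ok=F)] out:-; bubbles=1
Tick 5: [PARSE:P4(v=9,ok=F), VALIDATE:-, TRANSFORM:P3(v=44,ok=T), EMIT:P2(v=0,ok=F)] out:P1(v=0); bubbles=1
Tick 6: [PARSE:-, VALIDATE:P4(v=9,ok=F), TRANSFORM:-, EMIT:P3(v=44,ok=T)] out:P2(v=0); bubbles=2
Tick 7: [PARSE:P5(v=12,ok=F), VALIDATE:-, TRANSFORM:P4(v=0,ok=F), EMIT:-] out:P3(v=44); bubbles=2
Tick 8: [PARSE:-, VALIDATE:P5(v=12,ok=F), TRANSFORM:-, EMIT:P4(v=0,ok=F)] out:-; bubbles=2
Tick 9: [PARSE:-, VALIDATE:-, TRANSFORM:P5(v=0,ok=F), EMIT:-] out:P4(v=0); bubbles=3
Tick 10: [PARSE:-, VALIDATE:-, TRANSFORM:-, EMIT:P5(v=0,ok=F)] out:-; bubbles=3
Tick 11: [PARSE:-, VALIDATE:-, TRANSFORM:-, EMIT:-] out:P5(v=0); bubbles=4
Total bubble-slots: 24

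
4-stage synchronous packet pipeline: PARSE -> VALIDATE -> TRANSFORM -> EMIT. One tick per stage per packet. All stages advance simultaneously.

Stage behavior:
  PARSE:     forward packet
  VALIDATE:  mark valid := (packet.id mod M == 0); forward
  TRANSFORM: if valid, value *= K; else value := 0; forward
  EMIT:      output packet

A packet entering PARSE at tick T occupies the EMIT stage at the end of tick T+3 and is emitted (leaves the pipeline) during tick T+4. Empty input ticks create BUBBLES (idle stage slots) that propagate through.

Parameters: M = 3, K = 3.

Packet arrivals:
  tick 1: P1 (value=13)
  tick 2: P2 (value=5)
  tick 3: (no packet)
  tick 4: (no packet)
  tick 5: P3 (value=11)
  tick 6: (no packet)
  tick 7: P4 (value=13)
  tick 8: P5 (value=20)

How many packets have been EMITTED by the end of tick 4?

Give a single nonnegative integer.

Answer: 0

Derivation:
Tick 1: [PARSE:P1(v=13,ok=F), VALIDATE:-, TRANSFORM:-, EMIT:-] out:-; in:P1
Tick 2: [PARSE:P2(v=5,ok=F), VALIDATE:P1(v=13,ok=F), TRANSFORM:-, EMIT:-] out:-; in:P2
Tick 3: [PARSE:-, VALIDATE:P2(v=5,ok=F), TRANSFORM:P1(v=0,ok=F), EMIT:-] out:-; in:-
Tick 4: [PARSE:-, VALIDATE:-, TRANSFORM:P2(v=0,ok=F), EMIT:P1(v=0,ok=F)] out:-; in:-
Emitted by tick 4: []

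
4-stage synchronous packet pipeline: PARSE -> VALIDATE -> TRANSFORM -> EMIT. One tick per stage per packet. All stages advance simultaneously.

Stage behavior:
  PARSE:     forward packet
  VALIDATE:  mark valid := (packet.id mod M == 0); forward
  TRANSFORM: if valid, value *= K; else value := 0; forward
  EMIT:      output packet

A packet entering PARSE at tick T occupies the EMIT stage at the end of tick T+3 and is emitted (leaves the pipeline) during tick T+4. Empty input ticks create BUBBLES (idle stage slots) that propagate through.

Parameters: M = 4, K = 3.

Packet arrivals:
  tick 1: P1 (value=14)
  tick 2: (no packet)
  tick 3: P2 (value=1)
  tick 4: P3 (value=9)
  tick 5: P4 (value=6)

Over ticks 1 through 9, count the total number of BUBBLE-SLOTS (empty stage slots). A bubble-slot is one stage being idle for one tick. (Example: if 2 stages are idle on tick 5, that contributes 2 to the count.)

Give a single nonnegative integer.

Answer: 20

Derivation:
Tick 1: [PARSE:P1(v=14,ok=F), VALIDATE:-, TRANSFORM:-, EMIT:-] out:-; bubbles=3
Tick 2: [PARSE:-, VALIDATE:P1(v=14,ok=F), TRANSFORM:-, EMIT:-] out:-; bubbles=3
Tick 3: [PARSE:P2(v=1,ok=F), VALIDATE:-, TRANSFORM:P1(v=0,ok=F), EMIT:-] out:-; bubbles=2
Tick 4: [PARSE:P3(v=9,ok=F), VALIDATE:P2(v=1,ok=F), TRANSFORM:-, EMIT:P1(v=0,ok=F)] out:-; bubbles=1
Tick 5: [PARSE:P4(v=6,ok=F), VALIDATE:P3(v=9,ok=F), TRANSFORM:P2(v=0,ok=F), EMIT:-] out:P1(v=0); bubbles=1
Tick 6: [PARSE:-, VALIDATE:P4(v=6,ok=T), TRANSFORM:P3(v=0,ok=F), EMIT:P2(v=0,ok=F)] out:-; bubbles=1
Tick 7: [PARSE:-, VALIDATE:-, TRANSFORM:P4(v=18,ok=T), EMIT:P3(v=0,ok=F)] out:P2(v=0); bubbles=2
Tick 8: [PARSE:-, VALIDATE:-, TRANSFORM:-, EMIT:P4(v=18,ok=T)] out:P3(v=0); bubbles=3
Tick 9: [PARSE:-, VALIDATE:-, TRANSFORM:-, EMIT:-] out:P4(v=18); bubbles=4
Total bubble-slots: 20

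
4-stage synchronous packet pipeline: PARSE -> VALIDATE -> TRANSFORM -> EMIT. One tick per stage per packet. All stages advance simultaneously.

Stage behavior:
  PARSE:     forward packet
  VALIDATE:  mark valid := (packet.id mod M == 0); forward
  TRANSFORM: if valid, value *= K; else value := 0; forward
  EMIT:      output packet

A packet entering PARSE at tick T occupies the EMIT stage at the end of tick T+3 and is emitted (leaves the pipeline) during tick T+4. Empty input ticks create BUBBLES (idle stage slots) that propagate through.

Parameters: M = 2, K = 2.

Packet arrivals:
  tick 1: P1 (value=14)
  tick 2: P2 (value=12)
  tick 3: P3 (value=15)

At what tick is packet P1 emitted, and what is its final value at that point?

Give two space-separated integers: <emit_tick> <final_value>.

Tick 1: [PARSE:P1(v=14,ok=F), VALIDATE:-, TRANSFORM:-, EMIT:-] out:-; in:P1
Tick 2: [PARSE:P2(v=12,ok=F), VALIDATE:P1(v=14,ok=F), TRANSFORM:-, EMIT:-] out:-; in:P2
Tick 3: [PARSE:P3(v=15,ok=F), VALIDATE:P2(v=12,ok=T), TRANSFORM:P1(v=0,ok=F), EMIT:-] out:-; in:P3
Tick 4: [PARSE:-, VALIDATE:P3(v=15,ok=F), TRANSFORM:P2(v=24,ok=T), EMIT:P1(v=0,ok=F)] out:-; in:-
Tick 5: [PARSE:-, VALIDATE:-, TRANSFORM:P3(v=0,ok=F), EMIT:P2(v=24,ok=T)] out:P1(v=0); in:-
Tick 6: [PARSE:-, VALIDATE:-, TRANSFORM:-, EMIT:P3(v=0,ok=F)] out:P2(v=24); in:-
Tick 7: [PARSE:-, VALIDATE:-, TRANSFORM:-, EMIT:-] out:P3(v=0); in:-
P1: arrives tick 1, valid=False (id=1, id%2=1), emit tick 5, final value 0

Answer: 5 0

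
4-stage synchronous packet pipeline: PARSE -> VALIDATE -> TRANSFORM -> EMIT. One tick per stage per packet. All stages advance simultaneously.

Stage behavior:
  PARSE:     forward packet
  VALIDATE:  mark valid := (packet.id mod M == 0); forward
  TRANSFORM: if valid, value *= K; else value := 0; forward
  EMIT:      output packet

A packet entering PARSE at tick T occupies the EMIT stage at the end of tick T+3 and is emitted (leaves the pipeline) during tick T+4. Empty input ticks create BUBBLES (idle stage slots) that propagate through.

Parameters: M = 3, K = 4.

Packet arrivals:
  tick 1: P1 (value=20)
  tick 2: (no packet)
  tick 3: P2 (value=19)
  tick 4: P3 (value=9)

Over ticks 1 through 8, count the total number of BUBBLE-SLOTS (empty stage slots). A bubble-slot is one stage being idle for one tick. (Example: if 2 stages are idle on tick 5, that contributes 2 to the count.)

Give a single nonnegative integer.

Tick 1: [PARSE:P1(v=20,ok=F), VALIDATE:-, TRANSFORM:-, EMIT:-] out:-; bubbles=3
Tick 2: [PARSE:-, VALIDATE:P1(v=20,ok=F), TRANSFORM:-, EMIT:-] out:-; bubbles=3
Tick 3: [PARSE:P2(v=19,ok=F), VALIDATE:-, TRANSFORM:P1(v=0,ok=F), EMIT:-] out:-; bubbles=2
Tick 4: [PARSE:P3(v=9,ok=F), VALIDATE:P2(v=19,ok=F), TRANSFORM:-, EMIT:P1(v=0,ok=F)] out:-; bubbles=1
Tick 5: [PARSE:-, VALIDATE:P3(v=9,ok=T), TRANSFORM:P2(v=0,ok=F), EMIT:-] out:P1(v=0); bubbles=2
Tick 6: [PARSE:-, VALIDATE:-, TRANSFORM:P3(v=36,ok=T), EMIT:P2(v=0,ok=F)] out:-; bubbles=2
Tick 7: [PARSE:-, VALIDATE:-, TRANSFORM:-, EMIT:P3(v=36,ok=T)] out:P2(v=0); bubbles=3
Tick 8: [PARSE:-, VALIDATE:-, TRANSFORM:-, EMIT:-] out:P3(v=36); bubbles=4
Total bubble-slots: 20

Answer: 20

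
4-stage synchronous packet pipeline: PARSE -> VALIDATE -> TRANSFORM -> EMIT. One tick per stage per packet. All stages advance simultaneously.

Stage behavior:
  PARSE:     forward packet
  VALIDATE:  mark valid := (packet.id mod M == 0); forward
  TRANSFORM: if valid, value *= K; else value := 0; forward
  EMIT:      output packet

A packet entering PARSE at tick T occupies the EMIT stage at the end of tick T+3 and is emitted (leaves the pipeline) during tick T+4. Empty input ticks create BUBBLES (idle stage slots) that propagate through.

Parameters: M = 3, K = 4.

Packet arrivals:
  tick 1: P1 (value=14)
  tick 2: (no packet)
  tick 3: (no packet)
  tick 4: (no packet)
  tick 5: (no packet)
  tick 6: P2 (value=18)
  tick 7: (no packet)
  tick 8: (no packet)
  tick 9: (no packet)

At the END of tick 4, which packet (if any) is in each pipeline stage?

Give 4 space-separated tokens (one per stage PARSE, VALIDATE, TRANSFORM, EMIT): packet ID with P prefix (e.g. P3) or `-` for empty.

Tick 1: [PARSE:P1(v=14,ok=F), VALIDATE:-, TRANSFORM:-, EMIT:-] out:-; in:P1
Tick 2: [PARSE:-, VALIDATE:P1(v=14,ok=F), TRANSFORM:-, EMIT:-] out:-; in:-
Tick 3: [PARSE:-, VALIDATE:-, TRANSFORM:P1(v=0,ok=F), EMIT:-] out:-; in:-
Tick 4: [PARSE:-, VALIDATE:-, TRANSFORM:-, EMIT:P1(v=0,ok=F)] out:-; in:-
At end of tick 4: ['-', '-', '-', 'P1']

Answer: - - - P1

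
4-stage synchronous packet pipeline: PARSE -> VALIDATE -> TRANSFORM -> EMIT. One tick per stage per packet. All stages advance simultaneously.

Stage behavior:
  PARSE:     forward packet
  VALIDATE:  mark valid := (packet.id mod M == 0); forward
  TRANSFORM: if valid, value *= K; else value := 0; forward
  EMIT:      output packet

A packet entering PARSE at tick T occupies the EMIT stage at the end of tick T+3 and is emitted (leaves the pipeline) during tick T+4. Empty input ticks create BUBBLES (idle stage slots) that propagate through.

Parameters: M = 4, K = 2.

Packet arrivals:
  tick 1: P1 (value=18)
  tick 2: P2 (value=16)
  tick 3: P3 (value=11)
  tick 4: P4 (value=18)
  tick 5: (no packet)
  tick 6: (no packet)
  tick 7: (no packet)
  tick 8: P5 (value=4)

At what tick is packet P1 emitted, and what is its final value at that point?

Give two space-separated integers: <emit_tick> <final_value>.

Answer: 5 0

Derivation:
Tick 1: [PARSE:P1(v=18,ok=F), VALIDATE:-, TRANSFORM:-, EMIT:-] out:-; in:P1
Tick 2: [PARSE:P2(v=16,ok=F), VALIDATE:P1(v=18,ok=F), TRANSFORM:-, EMIT:-] out:-; in:P2
Tick 3: [PARSE:P3(v=11,ok=F), VALIDATE:P2(v=16,ok=F), TRANSFORM:P1(v=0,ok=F), EMIT:-] out:-; in:P3
Tick 4: [PARSE:P4(v=18,ok=F), VALIDATE:P3(v=11,ok=F), TRANSFORM:P2(v=0,ok=F), EMIT:P1(v=0,ok=F)] out:-; in:P4
Tick 5: [PARSE:-, VALIDATE:P4(v=18,ok=T), TRANSFORM:P3(v=0,ok=F), EMIT:P2(v=0,ok=F)] out:P1(v=0); in:-
Tick 6: [PARSE:-, VALIDATE:-, TRANSFORM:P4(v=36,ok=T), EMIT:P3(v=0,ok=F)] out:P2(v=0); in:-
Tick 7: [PARSE:-, VALIDATE:-, TRANSFORM:-, EMIT:P4(v=36,ok=T)] out:P3(v=0); in:-
Tick 8: [PARSE:P5(v=4,ok=F), VALIDATE:-, TRANSFORM:-, EMIT:-] out:P4(v=36); in:P5
Tick 9: [PARSE:-, VALIDATE:P5(v=4,ok=F), TRANSFORM:-, EMIT:-] out:-; in:-
Tick 10: [PARSE:-, VALIDATE:-, TRANSFORM:P5(v=0,ok=F), EMIT:-] out:-; in:-
Tick 11: [PARSE:-, VALIDATE:-, TRANSFORM:-, EMIT:P5(v=0,ok=F)] out:-; in:-
Tick 12: [PARSE:-, VALIDATE:-, TRANSFORM:-, EMIT:-] out:P5(v=0); in:-
P1: arrives tick 1, valid=False (id=1, id%4=1), emit tick 5, final value 0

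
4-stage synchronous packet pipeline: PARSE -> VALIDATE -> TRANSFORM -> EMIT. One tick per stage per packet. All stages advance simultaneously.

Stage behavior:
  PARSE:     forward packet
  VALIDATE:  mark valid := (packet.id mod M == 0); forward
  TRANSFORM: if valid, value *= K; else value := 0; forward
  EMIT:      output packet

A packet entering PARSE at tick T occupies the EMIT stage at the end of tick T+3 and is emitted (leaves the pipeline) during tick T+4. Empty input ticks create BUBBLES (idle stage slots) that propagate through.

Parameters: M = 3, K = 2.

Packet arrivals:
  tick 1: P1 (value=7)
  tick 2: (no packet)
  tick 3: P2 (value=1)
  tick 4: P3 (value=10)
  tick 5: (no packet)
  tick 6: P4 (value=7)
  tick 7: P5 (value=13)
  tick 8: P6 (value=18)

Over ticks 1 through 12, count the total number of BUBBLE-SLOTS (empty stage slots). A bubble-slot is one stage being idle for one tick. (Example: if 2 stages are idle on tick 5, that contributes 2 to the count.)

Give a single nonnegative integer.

Tick 1: [PARSE:P1(v=7,ok=F), VALIDATE:-, TRANSFORM:-, EMIT:-] out:-; bubbles=3
Tick 2: [PARSE:-, VALIDATE:P1(v=7,ok=F), TRANSFORM:-, EMIT:-] out:-; bubbles=3
Tick 3: [PARSE:P2(v=1,ok=F), VALIDATE:-, TRANSFORM:P1(v=0,ok=F), EMIT:-] out:-; bubbles=2
Tick 4: [PARSE:P3(v=10,ok=F), VALIDATE:P2(v=1,ok=F), TRANSFORM:-, EMIT:P1(v=0,ok=F)] out:-; bubbles=1
Tick 5: [PARSE:-, VALIDATE:P3(v=10,ok=T), TRANSFORM:P2(v=0,ok=F), EMIT:-] out:P1(v=0); bubbles=2
Tick 6: [PARSE:P4(v=7,ok=F), VALIDATE:-, TRANSFORM:P3(v=20,ok=T), EMIT:P2(v=0,ok=F)] out:-; bubbles=1
Tick 7: [PARSE:P5(v=13,ok=F), VALIDATE:P4(v=7,ok=F), TRANSFORM:-, EMIT:P3(v=20,ok=T)] out:P2(v=0); bubbles=1
Tick 8: [PARSE:P6(v=18,ok=F), VALIDATE:P5(v=13,ok=F), TRANSFORM:P4(v=0,ok=F), EMIT:-] out:P3(v=20); bubbles=1
Tick 9: [PARSE:-, VALIDATE:P6(v=18,ok=T), TRANSFORM:P5(v=0,ok=F), EMIT:P4(v=0,ok=F)] out:-; bubbles=1
Tick 10: [PARSE:-, VALIDATE:-, TRANSFORM:P6(v=36,ok=T), EMIT:P5(v=0,ok=F)] out:P4(v=0); bubbles=2
Tick 11: [PARSE:-, VALIDATE:-, TRANSFORM:-, EMIT:P6(v=36,ok=T)] out:P5(v=0); bubbles=3
Tick 12: [PARSE:-, VALIDATE:-, TRANSFORM:-, EMIT:-] out:P6(v=36); bubbles=4
Total bubble-slots: 24

Answer: 24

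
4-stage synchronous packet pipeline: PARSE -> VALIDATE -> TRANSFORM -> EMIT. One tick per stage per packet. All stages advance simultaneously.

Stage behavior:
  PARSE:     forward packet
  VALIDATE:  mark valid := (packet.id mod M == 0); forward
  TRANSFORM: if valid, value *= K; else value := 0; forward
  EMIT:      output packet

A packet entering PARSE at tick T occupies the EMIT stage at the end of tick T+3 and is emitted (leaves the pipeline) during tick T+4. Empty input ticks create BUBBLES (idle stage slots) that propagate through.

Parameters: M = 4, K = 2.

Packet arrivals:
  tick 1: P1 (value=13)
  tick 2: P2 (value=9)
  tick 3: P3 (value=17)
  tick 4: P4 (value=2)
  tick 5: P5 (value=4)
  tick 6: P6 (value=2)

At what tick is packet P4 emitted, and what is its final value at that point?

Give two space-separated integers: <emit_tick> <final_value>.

Answer: 8 4

Derivation:
Tick 1: [PARSE:P1(v=13,ok=F), VALIDATE:-, TRANSFORM:-, EMIT:-] out:-; in:P1
Tick 2: [PARSE:P2(v=9,ok=F), VALIDATE:P1(v=13,ok=F), TRANSFORM:-, EMIT:-] out:-; in:P2
Tick 3: [PARSE:P3(v=17,ok=F), VALIDATE:P2(v=9,ok=F), TRANSFORM:P1(v=0,ok=F), EMIT:-] out:-; in:P3
Tick 4: [PARSE:P4(v=2,ok=F), VALIDATE:P3(v=17,ok=F), TRANSFORM:P2(v=0,ok=F), EMIT:P1(v=0,ok=F)] out:-; in:P4
Tick 5: [PARSE:P5(v=4,ok=F), VALIDATE:P4(v=2,ok=T), TRANSFORM:P3(v=0,ok=F), EMIT:P2(v=0,ok=F)] out:P1(v=0); in:P5
Tick 6: [PARSE:P6(v=2,ok=F), VALIDATE:P5(v=4,ok=F), TRANSFORM:P4(v=4,ok=T), EMIT:P3(v=0,ok=F)] out:P2(v=0); in:P6
Tick 7: [PARSE:-, VALIDATE:P6(v=2,ok=F), TRANSFORM:P5(v=0,ok=F), EMIT:P4(v=4,ok=T)] out:P3(v=0); in:-
Tick 8: [PARSE:-, VALIDATE:-, TRANSFORM:P6(v=0,ok=F), EMIT:P5(v=0,ok=F)] out:P4(v=4); in:-
Tick 9: [PARSE:-, VALIDATE:-, TRANSFORM:-, EMIT:P6(v=0,ok=F)] out:P5(v=0); in:-
Tick 10: [PARSE:-, VALIDATE:-, TRANSFORM:-, EMIT:-] out:P6(v=0); in:-
P4: arrives tick 4, valid=True (id=4, id%4=0), emit tick 8, final value 4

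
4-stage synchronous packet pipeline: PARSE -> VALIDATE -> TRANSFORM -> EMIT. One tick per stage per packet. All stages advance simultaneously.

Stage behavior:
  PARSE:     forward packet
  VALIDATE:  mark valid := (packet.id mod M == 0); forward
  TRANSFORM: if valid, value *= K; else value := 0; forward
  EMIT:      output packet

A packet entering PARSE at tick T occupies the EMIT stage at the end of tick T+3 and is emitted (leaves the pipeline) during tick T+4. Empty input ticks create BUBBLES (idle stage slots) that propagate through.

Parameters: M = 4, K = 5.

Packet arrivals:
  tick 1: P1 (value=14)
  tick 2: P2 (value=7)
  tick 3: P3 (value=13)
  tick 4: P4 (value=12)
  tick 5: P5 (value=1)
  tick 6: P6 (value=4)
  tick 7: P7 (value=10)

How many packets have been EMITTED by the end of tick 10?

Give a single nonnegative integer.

Tick 1: [PARSE:P1(v=14,ok=F), VALIDATE:-, TRANSFORM:-, EMIT:-] out:-; in:P1
Tick 2: [PARSE:P2(v=7,ok=F), VALIDATE:P1(v=14,ok=F), TRANSFORM:-, EMIT:-] out:-; in:P2
Tick 3: [PARSE:P3(v=13,ok=F), VALIDATE:P2(v=7,ok=F), TRANSFORM:P1(v=0,ok=F), EMIT:-] out:-; in:P3
Tick 4: [PARSE:P4(v=12,ok=F), VALIDATE:P3(v=13,ok=F), TRANSFORM:P2(v=0,ok=F), EMIT:P1(v=0,ok=F)] out:-; in:P4
Tick 5: [PARSE:P5(v=1,ok=F), VALIDATE:P4(v=12,ok=T), TRANSFORM:P3(v=0,ok=F), EMIT:P2(v=0,ok=F)] out:P1(v=0); in:P5
Tick 6: [PARSE:P6(v=4,ok=F), VALIDATE:P5(v=1,ok=F), TRANSFORM:P4(v=60,ok=T), EMIT:P3(v=0,ok=F)] out:P2(v=0); in:P6
Tick 7: [PARSE:P7(v=10,ok=F), VALIDATE:P6(v=4,ok=F), TRANSFORM:P5(v=0,ok=F), EMIT:P4(v=60,ok=T)] out:P3(v=0); in:P7
Tick 8: [PARSE:-, VALIDATE:P7(v=10,ok=F), TRANSFORM:P6(v=0,ok=F), EMIT:P5(v=0,ok=F)] out:P4(v=60); in:-
Tick 9: [PARSE:-, VALIDATE:-, TRANSFORM:P7(v=0,ok=F), EMIT:P6(v=0,ok=F)] out:P5(v=0); in:-
Tick 10: [PARSE:-, VALIDATE:-, TRANSFORM:-, EMIT:P7(v=0,ok=F)] out:P6(v=0); in:-
Emitted by tick 10: ['P1', 'P2', 'P3', 'P4', 'P5', 'P6']

Answer: 6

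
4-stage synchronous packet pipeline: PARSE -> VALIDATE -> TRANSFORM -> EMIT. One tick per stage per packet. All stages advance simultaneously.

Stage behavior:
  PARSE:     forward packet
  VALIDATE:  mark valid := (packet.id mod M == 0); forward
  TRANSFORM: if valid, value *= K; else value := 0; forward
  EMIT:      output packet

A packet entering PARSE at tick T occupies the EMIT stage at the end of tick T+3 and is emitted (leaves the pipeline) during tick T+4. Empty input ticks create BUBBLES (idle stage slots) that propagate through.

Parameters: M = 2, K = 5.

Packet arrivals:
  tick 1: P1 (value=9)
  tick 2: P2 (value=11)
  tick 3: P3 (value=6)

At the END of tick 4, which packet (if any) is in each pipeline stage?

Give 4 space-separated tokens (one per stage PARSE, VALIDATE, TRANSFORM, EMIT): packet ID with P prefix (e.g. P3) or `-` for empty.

Answer: - P3 P2 P1

Derivation:
Tick 1: [PARSE:P1(v=9,ok=F), VALIDATE:-, TRANSFORM:-, EMIT:-] out:-; in:P1
Tick 2: [PARSE:P2(v=11,ok=F), VALIDATE:P1(v=9,ok=F), TRANSFORM:-, EMIT:-] out:-; in:P2
Tick 3: [PARSE:P3(v=6,ok=F), VALIDATE:P2(v=11,ok=T), TRANSFORM:P1(v=0,ok=F), EMIT:-] out:-; in:P3
Tick 4: [PARSE:-, VALIDATE:P3(v=6,ok=F), TRANSFORM:P2(v=55,ok=T), EMIT:P1(v=0,ok=F)] out:-; in:-
At end of tick 4: ['-', 'P3', 'P2', 'P1']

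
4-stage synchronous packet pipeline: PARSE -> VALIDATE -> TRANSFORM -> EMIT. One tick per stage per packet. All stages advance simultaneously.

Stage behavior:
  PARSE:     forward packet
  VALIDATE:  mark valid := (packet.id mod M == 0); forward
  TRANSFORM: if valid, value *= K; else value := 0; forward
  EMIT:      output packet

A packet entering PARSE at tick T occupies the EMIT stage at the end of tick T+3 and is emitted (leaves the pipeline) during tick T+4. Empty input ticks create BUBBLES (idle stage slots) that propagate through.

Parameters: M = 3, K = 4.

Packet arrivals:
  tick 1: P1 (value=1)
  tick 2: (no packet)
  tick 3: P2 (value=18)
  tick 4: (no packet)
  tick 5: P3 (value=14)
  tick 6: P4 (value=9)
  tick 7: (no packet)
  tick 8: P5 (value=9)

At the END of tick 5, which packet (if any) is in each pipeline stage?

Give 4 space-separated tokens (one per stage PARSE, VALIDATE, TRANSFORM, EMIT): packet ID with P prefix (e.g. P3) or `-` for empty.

Tick 1: [PARSE:P1(v=1,ok=F), VALIDATE:-, TRANSFORM:-, EMIT:-] out:-; in:P1
Tick 2: [PARSE:-, VALIDATE:P1(v=1,ok=F), TRANSFORM:-, EMIT:-] out:-; in:-
Tick 3: [PARSE:P2(v=18,ok=F), VALIDATE:-, TRANSFORM:P1(v=0,ok=F), EMIT:-] out:-; in:P2
Tick 4: [PARSE:-, VALIDATE:P2(v=18,ok=F), TRANSFORM:-, EMIT:P1(v=0,ok=F)] out:-; in:-
Tick 5: [PARSE:P3(v=14,ok=F), VALIDATE:-, TRANSFORM:P2(v=0,ok=F), EMIT:-] out:P1(v=0); in:P3
At end of tick 5: ['P3', '-', 'P2', '-']

Answer: P3 - P2 -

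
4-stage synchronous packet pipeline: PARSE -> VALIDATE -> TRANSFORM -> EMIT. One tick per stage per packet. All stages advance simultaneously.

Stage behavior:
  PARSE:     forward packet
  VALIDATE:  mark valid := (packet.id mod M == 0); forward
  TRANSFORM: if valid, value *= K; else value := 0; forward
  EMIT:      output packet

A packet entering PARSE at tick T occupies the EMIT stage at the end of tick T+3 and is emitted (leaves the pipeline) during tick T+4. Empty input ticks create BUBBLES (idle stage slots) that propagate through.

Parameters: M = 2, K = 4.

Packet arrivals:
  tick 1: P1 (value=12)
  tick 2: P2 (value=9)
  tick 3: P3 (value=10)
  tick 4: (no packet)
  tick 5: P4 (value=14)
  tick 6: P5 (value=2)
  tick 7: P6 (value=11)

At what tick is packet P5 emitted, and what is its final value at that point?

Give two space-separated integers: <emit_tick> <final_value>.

Answer: 10 0

Derivation:
Tick 1: [PARSE:P1(v=12,ok=F), VALIDATE:-, TRANSFORM:-, EMIT:-] out:-; in:P1
Tick 2: [PARSE:P2(v=9,ok=F), VALIDATE:P1(v=12,ok=F), TRANSFORM:-, EMIT:-] out:-; in:P2
Tick 3: [PARSE:P3(v=10,ok=F), VALIDATE:P2(v=9,ok=T), TRANSFORM:P1(v=0,ok=F), EMIT:-] out:-; in:P3
Tick 4: [PARSE:-, VALIDATE:P3(v=10,ok=F), TRANSFORM:P2(v=36,ok=T), EMIT:P1(v=0,ok=F)] out:-; in:-
Tick 5: [PARSE:P4(v=14,ok=F), VALIDATE:-, TRANSFORM:P3(v=0,ok=F), EMIT:P2(v=36,ok=T)] out:P1(v=0); in:P4
Tick 6: [PARSE:P5(v=2,ok=F), VALIDATE:P4(v=14,ok=T), TRANSFORM:-, EMIT:P3(v=0,ok=F)] out:P2(v=36); in:P5
Tick 7: [PARSE:P6(v=11,ok=F), VALIDATE:P5(v=2,ok=F), TRANSFORM:P4(v=56,ok=T), EMIT:-] out:P3(v=0); in:P6
Tick 8: [PARSE:-, VALIDATE:P6(v=11,ok=T), TRANSFORM:P5(v=0,ok=F), EMIT:P4(v=56,ok=T)] out:-; in:-
Tick 9: [PARSE:-, VALIDATE:-, TRANSFORM:P6(v=44,ok=T), EMIT:P5(v=0,ok=F)] out:P4(v=56); in:-
Tick 10: [PARSE:-, VALIDATE:-, TRANSFORM:-, EMIT:P6(v=44,ok=T)] out:P5(v=0); in:-
Tick 11: [PARSE:-, VALIDATE:-, TRANSFORM:-, EMIT:-] out:P6(v=44); in:-
P5: arrives tick 6, valid=False (id=5, id%2=1), emit tick 10, final value 0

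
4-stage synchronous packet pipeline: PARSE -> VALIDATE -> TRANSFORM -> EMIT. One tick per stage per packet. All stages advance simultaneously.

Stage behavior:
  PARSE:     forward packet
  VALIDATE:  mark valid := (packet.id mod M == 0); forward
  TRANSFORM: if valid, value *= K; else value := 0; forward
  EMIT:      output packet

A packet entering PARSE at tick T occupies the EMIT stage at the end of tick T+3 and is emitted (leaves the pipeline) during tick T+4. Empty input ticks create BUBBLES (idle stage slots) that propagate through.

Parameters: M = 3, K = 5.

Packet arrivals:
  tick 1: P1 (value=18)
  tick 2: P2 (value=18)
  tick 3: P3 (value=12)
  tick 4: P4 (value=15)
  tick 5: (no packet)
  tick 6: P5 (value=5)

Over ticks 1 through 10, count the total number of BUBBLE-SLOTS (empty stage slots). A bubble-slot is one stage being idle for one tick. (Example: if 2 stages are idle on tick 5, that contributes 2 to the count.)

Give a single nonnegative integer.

Answer: 20

Derivation:
Tick 1: [PARSE:P1(v=18,ok=F), VALIDATE:-, TRANSFORM:-, EMIT:-] out:-; bubbles=3
Tick 2: [PARSE:P2(v=18,ok=F), VALIDATE:P1(v=18,ok=F), TRANSFORM:-, EMIT:-] out:-; bubbles=2
Tick 3: [PARSE:P3(v=12,ok=F), VALIDATE:P2(v=18,ok=F), TRANSFORM:P1(v=0,ok=F), EMIT:-] out:-; bubbles=1
Tick 4: [PARSE:P4(v=15,ok=F), VALIDATE:P3(v=12,ok=T), TRANSFORM:P2(v=0,ok=F), EMIT:P1(v=0,ok=F)] out:-; bubbles=0
Tick 5: [PARSE:-, VALIDATE:P4(v=15,ok=F), TRANSFORM:P3(v=60,ok=T), EMIT:P2(v=0,ok=F)] out:P1(v=0); bubbles=1
Tick 6: [PARSE:P5(v=5,ok=F), VALIDATE:-, TRANSFORM:P4(v=0,ok=F), EMIT:P3(v=60,ok=T)] out:P2(v=0); bubbles=1
Tick 7: [PARSE:-, VALIDATE:P5(v=5,ok=F), TRANSFORM:-, EMIT:P4(v=0,ok=F)] out:P3(v=60); bubbles=2
Tick 8: [PARSE:-, VALIDATE:-, TRANSFORM:P5(v=0,ok=F), EMIT:-] out:P4(v=0); bubbles=3
Tick 9: [PARSE:-, VALIDATE:-, TRANSFORM:-, EMIT:P5(v=0,ok=F)] out:-; bubbles=3
Tick 10: [PARSE:-, VALIDATE:-, TRANSFORM:-, EMIT:-] out:P5(v=0); bubbles=4
Total bubble-slots: 20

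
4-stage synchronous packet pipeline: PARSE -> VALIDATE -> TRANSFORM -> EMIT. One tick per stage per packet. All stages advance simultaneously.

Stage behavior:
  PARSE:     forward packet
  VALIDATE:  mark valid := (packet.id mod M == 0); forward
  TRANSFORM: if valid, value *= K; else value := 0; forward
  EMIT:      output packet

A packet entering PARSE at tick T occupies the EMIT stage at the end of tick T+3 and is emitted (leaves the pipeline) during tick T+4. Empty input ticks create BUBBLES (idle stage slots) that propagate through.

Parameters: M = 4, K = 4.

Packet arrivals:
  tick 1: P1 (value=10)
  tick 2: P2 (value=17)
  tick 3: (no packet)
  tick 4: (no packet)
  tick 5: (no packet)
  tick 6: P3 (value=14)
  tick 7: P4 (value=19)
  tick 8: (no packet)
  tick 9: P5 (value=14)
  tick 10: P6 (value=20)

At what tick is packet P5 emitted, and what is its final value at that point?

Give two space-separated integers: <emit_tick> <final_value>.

Tick 1: [PARSE:P1(v=10,ok=F), VALIDATE:-, TRANSFORM:-, EMIT:-] out:-; in:P1
Tick 2: [PARSE:P2(v=17,ok=F), VALIDATE:P1(v=10,ok=F), TRANSFORM:-, EMIT:-] out:-; in:P2
Tick 3: [PARSE:-, VALIDATE:P2(v=17,ok=F), TRANSFORM:P1(v=0,ok=F), EMIT:-] out:-; in:-
Tick 4: [PARSE:-, VALIDATE:-, TRANSFORM:P2(v=0,ok=F), EMIT:P1(v=0,ok=F)] out:-; in:-
Tick 5: [PARSE:-, VALIDATE:-, TRANSFORM:-, EMIT:P2(v=0,ok=F)] out:P1(v=0); in:-
Tick 6: [PARSE:P3(v=14,ok=F), VALIDATE:-, TRANSFORM:-, EMIT:-] out:P2(v=0); in:P3
Tick 7: [PARSE:P4(v=19,ok=F), VALIDATE:P3(v=14,ok=F), TRANSFORM:-, EMIT:-] out:-; in:P4
Tick 8: [PARSE:-, VALIDATE:P4(v=19,ok=T), TRANSFORM:P3(v=0,ok=F), EMIT:-] out:-; in:-
Tick 9: [PARSE:P5(v=14,ok=F), VALIDATE:-, TRANSFORM:P4(v=76,ok=T), EMIT:P3(v=0,ok=F)] out:-; in:P5
Tick 10: [PARSE:P6(v=20,ok=F), VALIDATE:P5(v=14,ok=F), TRANSFORM:-, EMIT:P4(v=76,ok=T)] out:P3(v=0); in:P6
Tick 11: [PARSE:-, VALIDATE:P6(v=20,ok=F), TRANSFORM:P5(v=0,ok=F), EMIT:-] out:P4(v=76); in:-
Tick 12: [PARSE:-, VALIDATE:-, TRANSFORM:P6(v=0,ok=F), EMIT:P5(v=0,ok=F)] out:-; in:-
Tick 13: [PARSE:-, VALIDATE:-, TRANSFORM:-, EMIT:P6(v=0,ok=F)] out:P5(v=0); in:-
Tick 14: [PARSE:-, VALIDATE:-, TRANSFORM:-, EMIT:-] out:P6(v=0); in:-
P5: arrives tick 9, valid=False (id=5, id%4=1), emit tick 13, final value 0

Answer: 13 0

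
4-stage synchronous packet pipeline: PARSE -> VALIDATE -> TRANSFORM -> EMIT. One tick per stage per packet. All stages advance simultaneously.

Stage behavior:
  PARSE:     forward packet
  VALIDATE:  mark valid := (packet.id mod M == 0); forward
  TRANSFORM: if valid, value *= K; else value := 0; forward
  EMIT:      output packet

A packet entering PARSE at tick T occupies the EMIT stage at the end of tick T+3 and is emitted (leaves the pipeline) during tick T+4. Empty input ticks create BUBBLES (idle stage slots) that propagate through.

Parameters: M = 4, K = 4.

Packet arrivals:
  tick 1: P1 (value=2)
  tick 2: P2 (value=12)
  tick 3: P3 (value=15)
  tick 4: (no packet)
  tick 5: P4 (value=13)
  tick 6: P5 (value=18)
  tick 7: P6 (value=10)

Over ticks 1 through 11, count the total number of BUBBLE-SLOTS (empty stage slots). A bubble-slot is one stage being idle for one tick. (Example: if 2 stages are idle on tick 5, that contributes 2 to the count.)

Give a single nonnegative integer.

Tick 1: [PARSE:P1(v=2,ok=F), VALIDATE:-, TRANSFORM:-, EMIT:-] out:-; bubbles=3
Tick 2: [PARSE:P2(v=12,ok=F), VALIDATE:P1(v=2,ok=F), TRANSFORM:-, EMIT:-] out:-; bubbles=2
Tick 3: [PARSE:P3(v=15,ok=F), VALIDATE:P2(v=12,ok=F), TRANSFORM:P1(v=0,ok=F), EMIT:-] out:-; bubbles=1
Tick 4: [PARSE:-, VALIDATE:P3(v=15,ok=F), TRANSFORM:P2(v=0,ok=F), EMIT:P1(v=0,ok=F)] out:-; bubbles=1
Tick 5: [PARSE:P4(v=13,ok=F), VALIDATE:-, TRANSFORM:P3(v=0,ok=F), EMIT:P2(v=0,ok=F)] out:P1(v=0); bubbles=1
Tick 6: [PARSE:P5(v=18,ok=F), VALIDATE:P4(v=13,ok=T), TRANSFORM:-, EMIT:P3(v=0,ok=F)] out:P2(v=0); bubbles=1
Tick 7: [PARSE:P6(v=10,ok=F), VALIDATE:P5(v=18,ok=F), TRANSFORM:P4(v=52,ok=T), EMIT:-] out:P3(v=0); bubbles=1
Tick 8: [PARSE:-, VALIDATE:P6(v=10,ok=F), TRANSFORM:P5(v=0,ok=F), EMIT:P4(v=52,ok=T)] out:-; bubbles=1
Tick 9: [PARSE:-, VALIDATE:-, TRANSFORM:P6(v=0,ok=F), EMIT:P5(v=0,ok=F)] out:P4(v=52); bubbles=2
Tick 10: [PARSE:-, VALIDATE:-, TRANSFORM:-, EMIT:P6(v=0,ok=F)] out:P5(v=0); bubbles=3
Tick 11: [PARSE:-, VALIDATE:-, TRANSFORM:-, EMIT:-] out:P6(v=0); bubbles=4
Total bubble-slots: 20

Answer: 20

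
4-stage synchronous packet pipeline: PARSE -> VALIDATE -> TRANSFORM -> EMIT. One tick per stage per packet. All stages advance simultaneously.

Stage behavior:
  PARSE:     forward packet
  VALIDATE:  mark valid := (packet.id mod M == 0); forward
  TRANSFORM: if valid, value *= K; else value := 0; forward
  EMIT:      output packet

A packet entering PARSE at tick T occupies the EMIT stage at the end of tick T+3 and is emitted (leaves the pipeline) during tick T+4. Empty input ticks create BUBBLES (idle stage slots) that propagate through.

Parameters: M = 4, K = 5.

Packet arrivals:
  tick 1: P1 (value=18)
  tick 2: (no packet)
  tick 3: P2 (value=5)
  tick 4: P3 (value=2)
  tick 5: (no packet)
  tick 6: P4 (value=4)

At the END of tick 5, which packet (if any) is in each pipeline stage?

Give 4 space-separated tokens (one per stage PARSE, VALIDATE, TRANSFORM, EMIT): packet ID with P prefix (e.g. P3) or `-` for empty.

Tick 1: [PARSE:P1(v=18,ok=F), VALIDATE:-, TRANSFORM:-, EMIT:-] out:-; in:P1
Tick 2: [PARSE:-, VALIDATE:P1(v=18,ok=F), TRANSFORM:-, EMIT:-] out:-; in:-
Tick 3: [PARSE:P2(v=5,ok=F), VALIDATE:-, TRANSFORM:P1(v=0,ok=F), EMIT:-] out:-; in:P2
Tick 4: [PARSE:P3(v=2,ok=F), VALIDATE:P2(v=5,ok=F), TRANSFORM:-, EMIT:P1(v=0,ok=F)] out:-; in:P3
Tick 5: [PARSE:-, VALIDATE:P3(v=2,ok=F), TRANSFORM:P2(v=0,ok=F), EMIT:-] out:P1(v=0); in:-
At end of tick 5: ['-', 'P3', 'P2', '-']

Answer: - P3 P2 -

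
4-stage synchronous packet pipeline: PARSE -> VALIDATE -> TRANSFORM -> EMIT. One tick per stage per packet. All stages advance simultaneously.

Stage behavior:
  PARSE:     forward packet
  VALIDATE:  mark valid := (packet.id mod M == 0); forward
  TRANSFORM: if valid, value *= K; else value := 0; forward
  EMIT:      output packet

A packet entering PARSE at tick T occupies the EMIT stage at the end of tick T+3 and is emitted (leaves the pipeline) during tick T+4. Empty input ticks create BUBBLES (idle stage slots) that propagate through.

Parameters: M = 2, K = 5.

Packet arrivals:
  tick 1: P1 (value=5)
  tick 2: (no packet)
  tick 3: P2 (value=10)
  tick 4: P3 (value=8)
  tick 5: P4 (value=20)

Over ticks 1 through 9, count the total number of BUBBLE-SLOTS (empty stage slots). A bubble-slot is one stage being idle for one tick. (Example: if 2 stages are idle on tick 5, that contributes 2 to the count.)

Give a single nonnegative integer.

Tick 1: [PARSE:P1(v=5,ok=F), VALIDATE:-, TRANSFORM:-, EMIT:-] out:-; bubbles=3
Tick 2: [PARSE:-, VALIDATE:P1(v=5,ok=F), TRANSFORM:-, EMIT:-] out:-; bubbles=3
Tick 3: [PARSE:P2(v=10,ok=F), VALIDATE:-, TRANSFORM:P1(v=0,ok=F), EMIT:-] out:-; bubbles=2
Tick 4: [PARSE:P3(v=8,ok=F), VALIDATE:P2(v=10,ok=T), TRANSFORM:-, EMIT:P1(v=0,ok=F)] out:-; bubbles=1
Tick 5: [PARSE:P4(v=20,ok=F), VALIDATE:P3(v=8,ok=F), TRANSFORM:P2(v=50,ok=T), EMIT:-] out:P1(v=0); bubbles=1
Tick 6: [PARSE:-, VALIDATE:P4(v=20,ok=T), TRANSFORM:P3(v=0,ok=F), EMIT:P2(v=50,ok=T)] out:-; bubbles=1
Tick 7: [PARSE:-, VALIDATE:-, TRANSFORM:P4(v=100,ok=T), EMIT:P3(v=0,ok=F)] out:P2(v=50); bubbles=2
Tick 8: [PARSE:-, VALIDATE:-, TRANSFORM:-, EMIT:P4(v=100,ok=T)] out:P3(v=0); bubbles=3
Tick 9: [PARSE:-, VALIDATE:-, TRANSFORM:-, EMIT:-] out:P4(v=100); bubbles=4
Total bubble-slots: 20

Answer: 20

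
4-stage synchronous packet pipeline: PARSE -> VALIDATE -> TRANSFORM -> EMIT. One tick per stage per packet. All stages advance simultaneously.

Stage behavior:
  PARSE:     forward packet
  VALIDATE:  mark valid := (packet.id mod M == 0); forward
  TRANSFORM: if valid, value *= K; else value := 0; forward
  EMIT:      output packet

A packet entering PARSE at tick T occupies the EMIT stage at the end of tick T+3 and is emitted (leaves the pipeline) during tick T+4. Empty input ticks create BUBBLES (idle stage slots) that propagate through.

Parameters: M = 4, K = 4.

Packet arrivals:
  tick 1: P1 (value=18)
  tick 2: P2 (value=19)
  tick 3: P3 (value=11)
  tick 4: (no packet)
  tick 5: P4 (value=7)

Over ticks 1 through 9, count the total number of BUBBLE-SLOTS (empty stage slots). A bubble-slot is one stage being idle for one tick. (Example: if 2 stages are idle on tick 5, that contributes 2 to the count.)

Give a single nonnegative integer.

Tick 1: [PARSE:P1(v=18,ok=F), VALIDATE:-, TRANSFORM:-, EMIT:-] out:-; bubbles=3
Tick 2: [PARSE:P2(v=19,ok=F), VALIDATE:P1(v=18,ok=F), TRANSFORM:-, EMIT:-] out:-; bubbles=2
Tick 3: [PARSE:P3(v=11,ok=F), VALIDATE:P2(v=19,ok=F), TRANSFORM:P1(v=0,ok=F), EMIT:-] out:-; bubbles=1
Tick 4: [PARSE:-, VALIDATE:P3(v=11,ok=F), TRANSFORM:P2(v=0,ok=F), EMIT:P1(v=0,ok=F)] out:-; bubbles=1
Tick 5: [PARSE:P4(v=7,ok=F), VALIDATE:-, TRANSFORM:P3(v=0,ok=F), EMIT:P2(v=0,ok=F)] out:P1(v=0); bubbles=1
Tick 6: [PARSE:-, VALIDATE:P4(v=7,ok=T), TRANSFORM:-, EMIT:P3(v=0,ok=F)] out:P2(v=0); bubbles=2
Tick 7: [PARSE:-, VALIDATE:-, TRANSFORM:P4(v=28,ok=T), EMIT:-] out:P3(v=0); bubbles=3
Tick 8: [PARSE:-, VALIDATE:-, TRANSFORM:-, EMIT:P4(v=28,ok=T)] out:-; bubbles=3
Tick 9: [PARSE:-, VALIDATE:-, TRANSFORM:-, EMIT:-] out:P4(v=28); bubbles=4
Total bubble-slots: 20

Answer: 20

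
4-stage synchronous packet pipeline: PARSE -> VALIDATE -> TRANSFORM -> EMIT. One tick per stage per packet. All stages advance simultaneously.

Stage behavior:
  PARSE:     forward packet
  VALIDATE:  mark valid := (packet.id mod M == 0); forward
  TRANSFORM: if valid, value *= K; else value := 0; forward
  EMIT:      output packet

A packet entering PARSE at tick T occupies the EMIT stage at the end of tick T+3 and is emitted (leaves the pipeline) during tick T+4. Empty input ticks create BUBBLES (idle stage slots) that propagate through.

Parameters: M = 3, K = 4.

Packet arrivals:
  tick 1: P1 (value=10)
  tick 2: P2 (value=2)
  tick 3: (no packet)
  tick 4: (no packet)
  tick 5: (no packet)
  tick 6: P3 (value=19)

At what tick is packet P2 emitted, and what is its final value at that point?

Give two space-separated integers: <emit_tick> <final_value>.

Tick 1: [PARSE:P1(v=10,ok=F), VALIDATE:-, TRANSFORM:-, EMIT:-] out:-; in:P1
Tick 2: [PARSE:P2(v=2,ok=F), VALIDATE:P1(v=10,ok=F), TRANSFORM:-, EMIT:-] out:-; in:P2
Tick 3: [PARSE:-, VALIDATE:P2(v=2,ok=F), TRANSFORM:P1(v=0,ok=F), EMIT:-] out:-; in:-
Tick 4: [PARSE:-, VALIDATE:-, TRANSFORM:P2(v=0,ok=F), EMIT:P1(v=0,ok=F)] out:-; in:-
Tick 5: [PARSE:-, VALIDATE:-, TRANSFORM:-, EMIT:P2(v=0,ok=F)] out:P1(v=0); in:-
Tick 6: [PARSE:P3(v=19,ok=F), VALIDATE:-, TRANSFORM:-, EMIT:-] out:P2(v=0); in:P3
Tick 7: [PARSE:-, VALIDATE:P3(v=19,ok=T), TRANSFORM:-, EMIT:-] out:-; in:-
Tick 8: [PARSE:-, VALIDATE:-, TRANSFORM:P3(v=76,ok=T), EMIT:-] out:-; in:-
Tick 9: [PARSE:-, VALIDATE:-, TRANSFORM:-, EMIT:P3(v=76,ok=T)] out:-; in:-
Tick 10: [PARSE:-, VALIDATE:-, TRANSFORM:-, EMIT:-] out:P3(v=76); in:-
P2: arrives tick 2, valid=False (id=2, id%3=2), emit tick 6, final value 0

Answer: 6 0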